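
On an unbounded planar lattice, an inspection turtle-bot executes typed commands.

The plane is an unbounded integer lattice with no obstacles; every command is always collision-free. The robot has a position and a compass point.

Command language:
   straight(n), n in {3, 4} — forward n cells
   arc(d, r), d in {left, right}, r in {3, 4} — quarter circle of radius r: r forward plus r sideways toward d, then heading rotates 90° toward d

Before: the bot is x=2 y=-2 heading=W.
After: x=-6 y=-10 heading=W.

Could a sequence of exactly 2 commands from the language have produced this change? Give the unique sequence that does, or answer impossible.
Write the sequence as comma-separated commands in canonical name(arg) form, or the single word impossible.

arc(left, 4), arc(right, 4)

key: still facing W at the end — net rotation zero over 2 steps
t0: x=2 y=-2 heading=W
step 1 (arc(left, 4)): x=-2 y=-6 heading=S
step 2 (arc(right, 4)): x=-6 y=-10 heading=W
all 36 alternatives checked — unique.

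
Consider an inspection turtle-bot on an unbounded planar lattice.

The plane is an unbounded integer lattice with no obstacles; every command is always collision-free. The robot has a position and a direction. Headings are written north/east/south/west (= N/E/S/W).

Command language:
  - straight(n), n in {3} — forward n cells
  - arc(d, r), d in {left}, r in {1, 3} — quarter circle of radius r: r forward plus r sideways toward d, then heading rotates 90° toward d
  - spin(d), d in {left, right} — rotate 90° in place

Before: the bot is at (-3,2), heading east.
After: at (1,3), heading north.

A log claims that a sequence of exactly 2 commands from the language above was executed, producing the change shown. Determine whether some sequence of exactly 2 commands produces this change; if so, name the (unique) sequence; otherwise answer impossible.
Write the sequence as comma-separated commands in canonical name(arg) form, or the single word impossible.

straight(3), arc(left, 1)

key: position moved to (1,3) AND the heading swung to N — translation plus rotation needed
start: at (-3,2), heading east
step 1 (straight(3)): at (0,2), heading east
step 2 (arc(left, 1)): at (1,3), heading north
no other 2-command option fits: unique.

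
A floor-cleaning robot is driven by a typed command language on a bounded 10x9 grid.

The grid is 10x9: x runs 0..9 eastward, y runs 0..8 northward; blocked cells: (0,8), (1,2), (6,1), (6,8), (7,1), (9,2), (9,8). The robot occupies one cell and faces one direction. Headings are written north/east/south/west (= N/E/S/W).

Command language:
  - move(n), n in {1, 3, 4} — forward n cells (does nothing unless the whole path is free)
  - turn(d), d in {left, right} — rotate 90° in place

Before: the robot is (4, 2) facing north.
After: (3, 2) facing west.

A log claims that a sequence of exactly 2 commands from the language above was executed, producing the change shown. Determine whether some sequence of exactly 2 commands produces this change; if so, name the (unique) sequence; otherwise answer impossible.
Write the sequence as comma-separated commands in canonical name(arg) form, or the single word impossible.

turn(left), move(1)

key: running move(1) before turn(left) would end elsewhere — order is forced
from: (4, 2) facing north
[1] after turn(left): (4, 2) facing west
[2] after move(1): (3, 2) facing west
uniquely the one of 25 2-step routes that fits.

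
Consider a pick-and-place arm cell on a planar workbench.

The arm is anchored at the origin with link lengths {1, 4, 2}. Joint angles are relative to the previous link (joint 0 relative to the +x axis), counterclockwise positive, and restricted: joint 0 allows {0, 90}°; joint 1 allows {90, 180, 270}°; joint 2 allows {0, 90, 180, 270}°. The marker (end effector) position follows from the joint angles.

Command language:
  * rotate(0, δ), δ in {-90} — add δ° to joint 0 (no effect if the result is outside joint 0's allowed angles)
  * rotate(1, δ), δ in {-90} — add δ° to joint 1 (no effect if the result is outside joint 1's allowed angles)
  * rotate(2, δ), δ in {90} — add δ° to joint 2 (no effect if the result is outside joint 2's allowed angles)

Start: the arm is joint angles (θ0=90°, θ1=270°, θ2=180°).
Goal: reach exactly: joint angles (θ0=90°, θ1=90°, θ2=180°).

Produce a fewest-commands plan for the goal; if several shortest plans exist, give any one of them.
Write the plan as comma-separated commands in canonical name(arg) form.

rotate(1, -90), rotate(1, -90)

t0: joint angles (θ0=90°, θ1=270°, θ2=180°)
step 1 (rotate(1, -90)): joint angles (θ0=90°, θ1=180°, θ2=180°)
step 2 (rotate(1, -90)): joint angles (θ0=90°, θ1=90°, θ2=180°)
minimal: 2 command(s), checked below 2.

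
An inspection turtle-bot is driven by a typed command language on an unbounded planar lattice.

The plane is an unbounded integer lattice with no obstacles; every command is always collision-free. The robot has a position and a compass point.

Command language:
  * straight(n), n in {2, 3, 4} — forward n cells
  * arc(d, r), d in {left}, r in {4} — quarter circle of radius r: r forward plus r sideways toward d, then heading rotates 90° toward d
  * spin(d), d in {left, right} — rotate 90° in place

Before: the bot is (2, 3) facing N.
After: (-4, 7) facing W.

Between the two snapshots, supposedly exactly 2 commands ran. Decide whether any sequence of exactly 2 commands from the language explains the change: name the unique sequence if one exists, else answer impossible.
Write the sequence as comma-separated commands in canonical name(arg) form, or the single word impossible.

arc(left, 4), straight(2)

key: cell and facing (now W) both changed — the 2 commands mix motion and turning
initial: (2, 3) facing N
t=1 arc(left, 4) ⇒ (-2, 7) facing W
t=2 straight(2) ⇒ (-4, 7) facing W
all 36 alternatives checked — unique.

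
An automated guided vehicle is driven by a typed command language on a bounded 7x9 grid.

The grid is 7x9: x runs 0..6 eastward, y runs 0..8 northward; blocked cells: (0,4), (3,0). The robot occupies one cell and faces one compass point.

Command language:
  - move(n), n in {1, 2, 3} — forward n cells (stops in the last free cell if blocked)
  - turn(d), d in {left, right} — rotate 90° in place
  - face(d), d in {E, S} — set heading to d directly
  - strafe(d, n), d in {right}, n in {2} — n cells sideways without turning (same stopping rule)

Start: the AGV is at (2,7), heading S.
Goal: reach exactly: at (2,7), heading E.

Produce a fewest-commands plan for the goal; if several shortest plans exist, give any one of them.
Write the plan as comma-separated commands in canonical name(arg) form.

initial: at (2,7), heading S
1. face(E) → at (2,7), heading E
minimal: 1 command(s), checked below 1.

face(E)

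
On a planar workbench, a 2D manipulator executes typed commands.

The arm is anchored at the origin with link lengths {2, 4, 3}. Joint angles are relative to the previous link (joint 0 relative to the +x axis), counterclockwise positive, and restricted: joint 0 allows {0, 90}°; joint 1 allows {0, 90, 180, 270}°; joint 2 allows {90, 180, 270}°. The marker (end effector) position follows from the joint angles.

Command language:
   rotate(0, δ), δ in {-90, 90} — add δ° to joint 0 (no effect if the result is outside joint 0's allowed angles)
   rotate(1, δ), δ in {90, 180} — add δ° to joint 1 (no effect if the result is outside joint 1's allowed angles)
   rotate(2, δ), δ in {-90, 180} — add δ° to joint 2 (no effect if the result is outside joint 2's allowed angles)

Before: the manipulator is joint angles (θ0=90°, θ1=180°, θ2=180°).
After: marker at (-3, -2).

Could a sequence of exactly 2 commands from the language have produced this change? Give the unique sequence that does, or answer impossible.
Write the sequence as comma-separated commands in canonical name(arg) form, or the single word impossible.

rotate(2, -90), rotate(2, 180)

key: order matters: swapping rotate(2, -90) and rotate(2, 180) lands elsewhere
begin: joint angles (θ0=90°, θ1=180°, θ2=180°)
[1] after rotate(2, -90): joint angles (θ0=90°, θ1=180°, θ2=90°)
[2] after rotate(2, 180): joint angles (θ0=90°, θ1=180°, θ2=270°)
no rival 2-sequence matches.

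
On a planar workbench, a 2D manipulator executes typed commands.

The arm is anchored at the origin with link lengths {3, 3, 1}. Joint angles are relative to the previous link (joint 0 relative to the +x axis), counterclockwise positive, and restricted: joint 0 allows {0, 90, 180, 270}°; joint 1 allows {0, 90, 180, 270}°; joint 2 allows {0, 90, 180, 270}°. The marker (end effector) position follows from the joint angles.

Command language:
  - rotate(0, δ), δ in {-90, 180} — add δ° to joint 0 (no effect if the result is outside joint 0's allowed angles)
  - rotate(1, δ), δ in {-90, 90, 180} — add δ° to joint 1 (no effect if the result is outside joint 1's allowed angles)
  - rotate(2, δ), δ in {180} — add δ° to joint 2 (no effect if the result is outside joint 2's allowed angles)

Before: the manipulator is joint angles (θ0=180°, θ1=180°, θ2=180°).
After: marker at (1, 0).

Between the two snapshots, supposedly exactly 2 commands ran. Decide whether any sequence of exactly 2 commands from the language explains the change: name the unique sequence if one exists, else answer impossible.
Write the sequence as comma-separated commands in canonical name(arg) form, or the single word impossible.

rotate(0, -90), rotate(0, -90)

from: joint angles (θ0=180°, θ1=180°, θ2=180°)
step 1 (rotate(0, -90)): joint angles (θ0=90°, θ1=180°, θ2=180°)
step 2 (rotate(0, -90)): joint angles (θ0=0°, θ1=180°, θ2=180°)
no other 2-command option fits: unique.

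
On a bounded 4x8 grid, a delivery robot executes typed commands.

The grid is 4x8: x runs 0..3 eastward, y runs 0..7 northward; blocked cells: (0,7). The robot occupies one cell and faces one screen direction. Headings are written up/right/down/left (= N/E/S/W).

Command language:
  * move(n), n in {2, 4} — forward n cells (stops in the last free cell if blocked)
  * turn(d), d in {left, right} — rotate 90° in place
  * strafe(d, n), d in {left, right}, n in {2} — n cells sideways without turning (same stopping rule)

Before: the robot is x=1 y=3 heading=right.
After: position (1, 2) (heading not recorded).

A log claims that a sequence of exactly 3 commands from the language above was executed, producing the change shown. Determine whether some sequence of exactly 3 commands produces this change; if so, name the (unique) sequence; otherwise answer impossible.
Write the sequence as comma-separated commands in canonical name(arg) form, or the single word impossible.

strafe(right, 2), strafe(right, 2), strafe(left, 2)

key: order matters: swapping strafe(right, 2) and strafe(left, 2) lands elsewhere
t0: x=1 y=3 heading=right
1. strafe(right, 2) → x=1 y=1 heading=right
2. strafe(right, 2) → x=1 y=0 heading=right
3. strafe(left, 2) → x=1 y=2 heading=right
all 216 alternatives checked — unique.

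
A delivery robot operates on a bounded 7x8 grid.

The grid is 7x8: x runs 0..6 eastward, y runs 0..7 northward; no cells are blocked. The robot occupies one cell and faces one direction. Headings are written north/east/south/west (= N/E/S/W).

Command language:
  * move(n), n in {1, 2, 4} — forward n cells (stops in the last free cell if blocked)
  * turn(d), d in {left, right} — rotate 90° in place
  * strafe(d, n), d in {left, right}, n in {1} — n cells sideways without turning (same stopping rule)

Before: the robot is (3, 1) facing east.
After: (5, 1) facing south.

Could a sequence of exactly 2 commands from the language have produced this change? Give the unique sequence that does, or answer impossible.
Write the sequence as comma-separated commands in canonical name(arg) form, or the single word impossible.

key: position moved to (5,1) AND the heading swung to S — translation plus rotation needed
t0: (3, 1) facing east
[1] after move(2): (5, 1) facing east
[2] after turn(right): (5, 1) facing south
no other 2-command option fits: unique.

move(2), turn(right)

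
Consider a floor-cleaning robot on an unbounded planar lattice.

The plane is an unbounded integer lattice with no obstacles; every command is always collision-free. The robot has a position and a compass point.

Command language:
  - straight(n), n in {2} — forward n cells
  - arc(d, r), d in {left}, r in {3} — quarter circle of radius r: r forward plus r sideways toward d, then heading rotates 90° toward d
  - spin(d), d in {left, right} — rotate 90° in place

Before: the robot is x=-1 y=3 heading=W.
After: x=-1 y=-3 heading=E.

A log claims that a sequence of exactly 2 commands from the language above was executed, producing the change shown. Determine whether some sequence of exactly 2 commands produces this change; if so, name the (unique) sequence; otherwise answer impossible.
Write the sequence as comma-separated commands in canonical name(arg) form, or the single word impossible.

key: position moved to (-1,-3) AND the heading swung to E — translation plus rotation needed
initial: x=-1 y=3 heading=W
t=1 arc(left, 3) ⇒ x=-4 y=0 heading=S
t=2 arc(left, 3) ⇒ x=-1 y=-3 heading=E
no rival 2-sequence matches.

arc(left, 3), arc(left, 3)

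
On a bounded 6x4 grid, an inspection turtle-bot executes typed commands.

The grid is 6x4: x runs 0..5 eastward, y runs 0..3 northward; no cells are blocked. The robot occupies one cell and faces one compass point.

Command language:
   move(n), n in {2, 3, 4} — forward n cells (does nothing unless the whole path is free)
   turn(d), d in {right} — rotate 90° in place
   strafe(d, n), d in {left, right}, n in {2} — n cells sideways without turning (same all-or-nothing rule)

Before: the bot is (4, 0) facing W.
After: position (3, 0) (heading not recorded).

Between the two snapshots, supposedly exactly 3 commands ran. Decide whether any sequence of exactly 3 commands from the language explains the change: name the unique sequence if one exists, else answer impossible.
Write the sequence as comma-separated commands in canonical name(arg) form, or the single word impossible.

key: running strafe(right, 2) before move(3) would end elsewhere — order is forced
from: (4, 0) facing W
t=1 move(3) ⇒ (1, 0) facing W
t=2 turn(right) ⇒ (1, 0) facing N
t=3 strafe(right, 2) ⇒ (3, 0) facing N
no rival 3-sequence matches.

move(3), turn(right), strafe(right, 2)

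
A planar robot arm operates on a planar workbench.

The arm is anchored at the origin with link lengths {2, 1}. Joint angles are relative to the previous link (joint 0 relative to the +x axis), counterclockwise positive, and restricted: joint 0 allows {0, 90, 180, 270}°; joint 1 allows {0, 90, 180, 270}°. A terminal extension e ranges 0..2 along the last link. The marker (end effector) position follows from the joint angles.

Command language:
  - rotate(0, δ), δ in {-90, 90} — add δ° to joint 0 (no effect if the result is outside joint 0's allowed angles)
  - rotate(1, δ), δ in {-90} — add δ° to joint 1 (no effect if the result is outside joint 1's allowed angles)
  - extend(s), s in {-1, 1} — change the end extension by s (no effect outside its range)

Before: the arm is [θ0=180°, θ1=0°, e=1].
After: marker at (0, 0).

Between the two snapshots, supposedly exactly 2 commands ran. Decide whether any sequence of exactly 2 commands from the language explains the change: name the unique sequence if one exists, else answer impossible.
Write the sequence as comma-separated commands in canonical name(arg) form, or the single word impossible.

start: [θ0=180°, θ1=0°, e=1]
[1] after rotate(1, -90): [θ0=180°, θ1=270°, e=1]
[2] after rotate(1, -90): [θ0=180°, θ1=180°, e=1]
no rival 2-sequence matches.

rotate(1, -90), rotate(1, -90)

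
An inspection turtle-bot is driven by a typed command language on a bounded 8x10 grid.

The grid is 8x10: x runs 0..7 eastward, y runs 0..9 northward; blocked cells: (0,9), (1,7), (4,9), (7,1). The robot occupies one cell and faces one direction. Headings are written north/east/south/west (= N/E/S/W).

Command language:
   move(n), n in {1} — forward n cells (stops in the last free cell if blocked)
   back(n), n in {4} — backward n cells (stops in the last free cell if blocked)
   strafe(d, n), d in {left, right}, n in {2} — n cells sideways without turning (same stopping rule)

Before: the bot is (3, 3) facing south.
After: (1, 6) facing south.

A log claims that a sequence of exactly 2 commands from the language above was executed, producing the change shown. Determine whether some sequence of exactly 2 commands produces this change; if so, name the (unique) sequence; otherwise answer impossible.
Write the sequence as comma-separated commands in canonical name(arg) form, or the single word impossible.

strafe(right, 2), back(4)

key: back(4) is stopped early by the blocked cell at (1,7)
start: (3, 3) facing south
step 1 (strafe(right, 2)): (1, 3) facing south
step 2 (back(4)): (1, 6) facing south
no other 2-command option fits: unique.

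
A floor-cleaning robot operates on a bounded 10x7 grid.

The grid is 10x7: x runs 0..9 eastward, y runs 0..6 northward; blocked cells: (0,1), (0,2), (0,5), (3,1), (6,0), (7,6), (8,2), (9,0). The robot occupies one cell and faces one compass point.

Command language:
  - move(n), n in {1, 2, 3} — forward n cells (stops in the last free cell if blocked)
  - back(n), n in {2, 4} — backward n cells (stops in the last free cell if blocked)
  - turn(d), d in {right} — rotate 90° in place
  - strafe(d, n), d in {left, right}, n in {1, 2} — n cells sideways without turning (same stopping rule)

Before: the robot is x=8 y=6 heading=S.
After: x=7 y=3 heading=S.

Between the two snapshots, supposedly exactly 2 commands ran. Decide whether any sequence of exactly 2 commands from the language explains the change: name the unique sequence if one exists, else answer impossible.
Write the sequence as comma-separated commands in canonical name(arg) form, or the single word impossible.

move(3), strafe(right, 1)

key: still facing S at the end — nothing in the sequence rotates
initial: x=8 y=6 heading=S
step 1 (move(3)): x=8 y=3 heading=S
step 2 (strafe(right, 1)): x=7 y=3 heading=S
all 100 alternatives checked — unique.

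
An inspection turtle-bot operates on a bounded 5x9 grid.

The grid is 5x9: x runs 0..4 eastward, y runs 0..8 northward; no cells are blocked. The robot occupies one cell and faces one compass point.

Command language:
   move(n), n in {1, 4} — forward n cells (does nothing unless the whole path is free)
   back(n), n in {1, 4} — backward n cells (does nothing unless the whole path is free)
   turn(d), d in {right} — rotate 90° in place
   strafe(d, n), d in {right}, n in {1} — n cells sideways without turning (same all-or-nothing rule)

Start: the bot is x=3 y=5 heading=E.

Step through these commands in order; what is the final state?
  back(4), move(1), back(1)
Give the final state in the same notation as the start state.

x=3 y=5 heading=E

start: x=3 y=5 heading=E
step 1 (back(4)): x=3 y=5 heading=E
step 2 (move(1)): x=4 y=5 heading=E
step 3 (back(1)): x=3 y=5 heading=E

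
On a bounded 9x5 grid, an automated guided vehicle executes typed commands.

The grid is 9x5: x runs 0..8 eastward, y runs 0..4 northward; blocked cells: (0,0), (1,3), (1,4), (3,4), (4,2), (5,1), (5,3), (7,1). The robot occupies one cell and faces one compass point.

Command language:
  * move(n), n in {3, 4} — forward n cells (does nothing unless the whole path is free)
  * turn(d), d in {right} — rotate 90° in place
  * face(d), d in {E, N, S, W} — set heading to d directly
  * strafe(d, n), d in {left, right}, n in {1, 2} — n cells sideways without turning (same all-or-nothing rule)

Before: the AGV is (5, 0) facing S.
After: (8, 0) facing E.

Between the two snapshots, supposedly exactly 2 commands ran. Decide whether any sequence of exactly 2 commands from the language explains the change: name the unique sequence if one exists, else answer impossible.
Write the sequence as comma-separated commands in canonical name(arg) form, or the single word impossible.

key: position moved to (8,0) AND the heading swung to E — translation plus rotation needed
start: (5, 0) facing S
1. face(E) → (5, 0) facing E
2. move(3) → (8, 0) facing E
no rival 2-sequence matches.

face(E), move(3)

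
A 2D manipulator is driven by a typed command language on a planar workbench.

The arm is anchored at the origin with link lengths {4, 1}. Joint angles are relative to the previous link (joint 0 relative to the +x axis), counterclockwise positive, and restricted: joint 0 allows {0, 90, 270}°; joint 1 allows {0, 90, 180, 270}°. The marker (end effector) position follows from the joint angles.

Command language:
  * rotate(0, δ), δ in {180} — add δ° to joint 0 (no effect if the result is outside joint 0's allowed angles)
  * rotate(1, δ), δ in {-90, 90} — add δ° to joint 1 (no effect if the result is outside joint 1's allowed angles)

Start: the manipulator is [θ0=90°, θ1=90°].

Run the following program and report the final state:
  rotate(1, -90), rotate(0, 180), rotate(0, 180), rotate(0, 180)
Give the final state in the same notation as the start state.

start: [θ0=90°, θ1=90°]
1. rotate(1, -90) → [θ0=90°, θ1=0°]
2. rotate(0, 180) → [θ0=270°, θ1=0°]
3. rotate(0, 180) → [θ0=90°, θ1=0°]
4. rotate(0, 180) → [θ0=270°, θ1=0°]

[θ0=270°, θ1=0°]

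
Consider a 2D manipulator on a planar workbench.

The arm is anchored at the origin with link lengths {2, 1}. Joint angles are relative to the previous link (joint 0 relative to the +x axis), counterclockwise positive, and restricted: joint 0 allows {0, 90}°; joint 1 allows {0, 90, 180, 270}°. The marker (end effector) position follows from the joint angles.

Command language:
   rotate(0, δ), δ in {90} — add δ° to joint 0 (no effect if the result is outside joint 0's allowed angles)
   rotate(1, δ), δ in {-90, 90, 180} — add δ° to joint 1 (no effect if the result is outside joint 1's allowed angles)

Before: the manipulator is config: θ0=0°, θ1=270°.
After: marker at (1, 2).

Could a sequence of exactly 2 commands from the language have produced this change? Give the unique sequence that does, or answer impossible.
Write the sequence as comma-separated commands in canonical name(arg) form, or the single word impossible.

start: config: θ0=0°, θ1=270°
1. rotate(0, 90) → config: θ0=90°, θ1=270°
2. rotate(0, 90) → config: θ0=90°, θ1=270°
no rival 2-sequence matches.

rotate(0, 90), rotate(0, 90)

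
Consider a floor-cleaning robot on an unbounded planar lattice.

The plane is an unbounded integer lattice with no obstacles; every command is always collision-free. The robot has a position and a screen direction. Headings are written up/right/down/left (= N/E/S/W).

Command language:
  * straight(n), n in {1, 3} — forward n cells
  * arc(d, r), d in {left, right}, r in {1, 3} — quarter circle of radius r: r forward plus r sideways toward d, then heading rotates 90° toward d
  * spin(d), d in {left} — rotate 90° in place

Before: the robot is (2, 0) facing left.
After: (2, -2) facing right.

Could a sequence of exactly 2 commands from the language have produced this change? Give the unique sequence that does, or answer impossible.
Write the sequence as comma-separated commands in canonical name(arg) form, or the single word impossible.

arc(left, 1), arc(left, 1)

key: cell and facing (now E) both changed — the 2 commands mix motion and turning
from: (2, 0) facing left
t=1 arc(left, 1) ⇒ (1, -1) facing down
t=2 arc(left, 1) ⇒ (2, -2) facing right
all 49 alternatives checked — unique.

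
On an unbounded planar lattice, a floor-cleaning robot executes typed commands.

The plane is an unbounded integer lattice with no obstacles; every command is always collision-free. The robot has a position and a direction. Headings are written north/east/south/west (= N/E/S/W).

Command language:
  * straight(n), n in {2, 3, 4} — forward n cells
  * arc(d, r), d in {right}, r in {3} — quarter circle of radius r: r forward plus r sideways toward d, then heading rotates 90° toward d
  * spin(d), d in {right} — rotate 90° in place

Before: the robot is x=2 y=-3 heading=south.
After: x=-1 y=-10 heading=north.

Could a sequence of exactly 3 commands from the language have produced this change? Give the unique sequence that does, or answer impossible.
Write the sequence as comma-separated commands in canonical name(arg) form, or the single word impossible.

key: order matters: swapping straight(4) and spin(right) lands elsewhere
start: x=2 y=-3 heading=south
[1] after straight(4): x=2 y=-7 heading=south
[2] after arc(right, 3): x=-1 y=-10 heading=west
[3] after spin(right): x=-1 y=-10 heading=north
uniquely the one of 125 3-step routes that fits.

straight(4), arc(right, 3), spin(right)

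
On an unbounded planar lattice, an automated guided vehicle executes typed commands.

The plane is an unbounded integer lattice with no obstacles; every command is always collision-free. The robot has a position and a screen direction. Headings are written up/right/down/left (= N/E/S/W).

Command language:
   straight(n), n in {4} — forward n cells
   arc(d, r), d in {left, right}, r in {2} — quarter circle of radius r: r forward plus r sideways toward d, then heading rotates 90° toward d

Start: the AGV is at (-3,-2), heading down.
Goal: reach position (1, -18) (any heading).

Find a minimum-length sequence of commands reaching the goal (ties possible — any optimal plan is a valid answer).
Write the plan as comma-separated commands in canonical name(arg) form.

from: at (-3,-2), heading down
step 1 (straight(4)): at (-3,-6), heading down
step 2 (straight(4)): at (-3,-10), heading down
step 3 (straight(4)): at (-3,-14), heading down
step 4 (arc(left, 2)): at (-1,-16), heading right
step 5 (arc(right, 2)): at (1,-18), heading down
minimal: 5 command(s), checked below 5.

straight(4), straight(4), straight(4), arc(left, 2), arc(right, 2)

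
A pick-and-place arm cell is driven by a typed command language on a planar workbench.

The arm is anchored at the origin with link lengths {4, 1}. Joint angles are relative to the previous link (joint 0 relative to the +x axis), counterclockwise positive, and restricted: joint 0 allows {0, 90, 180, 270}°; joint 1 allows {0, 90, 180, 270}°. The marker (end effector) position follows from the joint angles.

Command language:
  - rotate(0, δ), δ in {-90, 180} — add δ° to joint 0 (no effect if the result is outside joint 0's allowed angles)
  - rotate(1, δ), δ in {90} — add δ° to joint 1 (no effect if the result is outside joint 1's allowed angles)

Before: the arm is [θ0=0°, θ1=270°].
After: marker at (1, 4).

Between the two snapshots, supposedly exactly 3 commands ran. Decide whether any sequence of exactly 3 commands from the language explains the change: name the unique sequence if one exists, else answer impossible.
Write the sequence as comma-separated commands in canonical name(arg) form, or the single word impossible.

rotate(0, -90), rotate(0, -90), rotate(0, -90)

begin: [θ0=0°, θ1=270°]
1. rotate(0, -90) → [θ0=270°, θ1=270°]
2. rotate(0, -90) → [θ0=180°, θ1=270°]
3. rotate(0, -90) → [θ0=90°, θ1=270°]
all 27 alternatives checked — unique.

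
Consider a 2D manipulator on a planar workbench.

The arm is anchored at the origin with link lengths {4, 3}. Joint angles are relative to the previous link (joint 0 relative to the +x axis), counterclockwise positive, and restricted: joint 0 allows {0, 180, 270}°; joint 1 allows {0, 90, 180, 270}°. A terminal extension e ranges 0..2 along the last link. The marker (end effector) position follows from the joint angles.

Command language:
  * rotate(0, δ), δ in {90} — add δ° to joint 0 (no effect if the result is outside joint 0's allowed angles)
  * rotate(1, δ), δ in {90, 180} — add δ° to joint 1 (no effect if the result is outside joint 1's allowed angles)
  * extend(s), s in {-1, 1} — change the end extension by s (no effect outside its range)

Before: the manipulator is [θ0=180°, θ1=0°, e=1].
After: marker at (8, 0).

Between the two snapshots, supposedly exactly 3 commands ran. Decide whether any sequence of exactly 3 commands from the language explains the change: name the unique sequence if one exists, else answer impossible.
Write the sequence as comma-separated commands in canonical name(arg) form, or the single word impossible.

rotate(0, 90), rotate(0, 90), rotate(0, 90)

t0: [θ0=180°, θ1=0°, e=1]
t=1 rotate(0, 90) ⇒ [θ0=270°, θ1=0°, e=1]
t=2 rotate(0, 90) ⇒ [θ0=0°, θ1=0°, e=1]
t=3 rotate(0, 90) ⇒ [θ0=0°, θ1=0°, e=1]
no rival 3-sequence matches.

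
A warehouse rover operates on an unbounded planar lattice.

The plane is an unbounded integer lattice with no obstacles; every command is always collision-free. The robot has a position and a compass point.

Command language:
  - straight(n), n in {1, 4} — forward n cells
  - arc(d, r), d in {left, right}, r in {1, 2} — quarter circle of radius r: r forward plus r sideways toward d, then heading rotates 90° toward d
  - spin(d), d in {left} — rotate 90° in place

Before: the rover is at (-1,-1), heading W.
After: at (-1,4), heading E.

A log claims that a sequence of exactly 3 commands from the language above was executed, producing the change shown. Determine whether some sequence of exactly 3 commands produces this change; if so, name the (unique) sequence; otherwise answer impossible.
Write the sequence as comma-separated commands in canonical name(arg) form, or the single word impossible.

key: position moved to (-1,4) AND the heading swung to E — translation plus rotation needed
start: at (-1,-1), heading W
[1] after arc(right, 2): at (-3,1), heading N
[2] after straight(1): at (-3,2), heading N
[3] after arc(right, 2): at (-1,4), heading E
uniquely the one of 343 3-step routes that fits.

arc(right, 2), straight(1), arc(right, 2)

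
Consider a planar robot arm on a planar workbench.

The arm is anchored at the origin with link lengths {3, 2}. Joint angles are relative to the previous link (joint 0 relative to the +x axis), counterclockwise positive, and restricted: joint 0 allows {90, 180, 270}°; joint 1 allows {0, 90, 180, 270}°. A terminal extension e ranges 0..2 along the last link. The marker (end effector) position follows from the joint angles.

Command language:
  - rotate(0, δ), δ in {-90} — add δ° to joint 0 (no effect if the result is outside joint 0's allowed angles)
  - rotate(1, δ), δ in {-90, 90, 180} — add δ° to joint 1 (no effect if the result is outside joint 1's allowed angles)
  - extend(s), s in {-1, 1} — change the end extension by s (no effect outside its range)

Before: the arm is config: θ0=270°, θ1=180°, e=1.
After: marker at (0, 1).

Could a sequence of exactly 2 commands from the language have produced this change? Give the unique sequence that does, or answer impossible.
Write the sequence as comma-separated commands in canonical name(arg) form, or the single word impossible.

extend(1), extend(1)

from: config: θ0=270°, θ1=180°, e=1
t=1 extend(1) ⇒ config: θ0=270°, θ1=180°, e=2
t=2 extend(1) ⇒ config: θ0=270°, θ1=180°, e=2
no other 2-command option fits: unique.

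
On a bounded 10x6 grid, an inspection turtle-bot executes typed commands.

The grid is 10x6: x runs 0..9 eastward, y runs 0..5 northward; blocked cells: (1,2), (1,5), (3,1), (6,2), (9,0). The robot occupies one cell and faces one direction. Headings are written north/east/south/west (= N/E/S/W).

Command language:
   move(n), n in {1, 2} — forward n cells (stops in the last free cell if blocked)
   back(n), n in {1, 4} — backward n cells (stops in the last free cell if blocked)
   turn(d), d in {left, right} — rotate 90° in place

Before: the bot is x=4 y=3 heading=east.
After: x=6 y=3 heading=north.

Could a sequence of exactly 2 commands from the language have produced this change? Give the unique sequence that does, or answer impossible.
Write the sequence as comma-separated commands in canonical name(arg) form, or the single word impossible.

key: position moved to (6,3) AND the heading swung to N — translation plus rotation needed
from: x=4 y=3 heading=east
1. move(2) → x=6 y=3 heading=east
2. turn(left) → x=6 y=3 heading=north
uniquely the one of 36 2-step routes that fits.

move(2), turn(left)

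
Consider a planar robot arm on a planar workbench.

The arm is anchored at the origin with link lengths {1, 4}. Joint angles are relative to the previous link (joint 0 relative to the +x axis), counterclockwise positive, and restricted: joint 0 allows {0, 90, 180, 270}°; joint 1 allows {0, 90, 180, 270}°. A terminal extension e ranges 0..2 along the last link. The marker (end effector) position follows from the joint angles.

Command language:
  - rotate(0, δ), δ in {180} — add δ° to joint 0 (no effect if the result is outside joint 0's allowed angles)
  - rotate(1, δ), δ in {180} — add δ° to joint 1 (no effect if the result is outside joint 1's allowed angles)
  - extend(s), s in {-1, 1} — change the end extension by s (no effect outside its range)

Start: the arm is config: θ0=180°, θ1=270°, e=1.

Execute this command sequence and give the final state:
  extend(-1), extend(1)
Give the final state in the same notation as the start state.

config: θ0=180°, θ1=270°, e=1

from: config: θ0=180°, θ1=270°, e=1
step 1 (extend(-1)): config: θ0=180°, θ1=270°, e=0
step 2 (extend(1)): config: θ0=180°, θ1=270°, e=1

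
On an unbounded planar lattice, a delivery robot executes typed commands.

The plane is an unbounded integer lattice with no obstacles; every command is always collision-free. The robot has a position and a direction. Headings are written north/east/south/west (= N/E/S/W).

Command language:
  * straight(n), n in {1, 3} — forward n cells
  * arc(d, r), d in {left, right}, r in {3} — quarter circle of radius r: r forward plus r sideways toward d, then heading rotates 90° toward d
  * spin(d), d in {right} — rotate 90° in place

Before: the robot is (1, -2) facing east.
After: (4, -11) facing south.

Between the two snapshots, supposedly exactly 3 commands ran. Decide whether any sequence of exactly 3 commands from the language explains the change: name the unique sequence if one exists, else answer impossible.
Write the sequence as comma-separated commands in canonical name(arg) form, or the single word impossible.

key: order matters: swapping arc(right, 3) and straight(3) lands elsewhere
t0: (1, -2) facing east
[1] after arc(right, 3): (4, -5) facing south
[2] after straight(3): (4, -8) facing south
[3] after straight(3): (4, -11) facing south
no other 3-command option fits: unique.

arc(right, 3), straight(3), straight(3)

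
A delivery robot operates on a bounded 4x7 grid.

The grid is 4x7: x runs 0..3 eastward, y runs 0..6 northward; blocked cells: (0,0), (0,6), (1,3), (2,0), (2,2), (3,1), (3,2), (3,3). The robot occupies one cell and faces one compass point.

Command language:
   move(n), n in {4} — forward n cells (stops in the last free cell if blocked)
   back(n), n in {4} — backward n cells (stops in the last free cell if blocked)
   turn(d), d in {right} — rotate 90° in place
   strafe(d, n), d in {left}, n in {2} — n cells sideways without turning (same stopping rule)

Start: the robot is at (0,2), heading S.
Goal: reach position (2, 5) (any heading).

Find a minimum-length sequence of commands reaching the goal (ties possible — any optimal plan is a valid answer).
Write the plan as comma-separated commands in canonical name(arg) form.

back(4), strafe(left, 2)

start: at (0,2), heading S
1. back(4) → at (0,5), heading S
2. strafe(left, 2) → at (2,5), heading S
shorter routes all fall short; 2 is best.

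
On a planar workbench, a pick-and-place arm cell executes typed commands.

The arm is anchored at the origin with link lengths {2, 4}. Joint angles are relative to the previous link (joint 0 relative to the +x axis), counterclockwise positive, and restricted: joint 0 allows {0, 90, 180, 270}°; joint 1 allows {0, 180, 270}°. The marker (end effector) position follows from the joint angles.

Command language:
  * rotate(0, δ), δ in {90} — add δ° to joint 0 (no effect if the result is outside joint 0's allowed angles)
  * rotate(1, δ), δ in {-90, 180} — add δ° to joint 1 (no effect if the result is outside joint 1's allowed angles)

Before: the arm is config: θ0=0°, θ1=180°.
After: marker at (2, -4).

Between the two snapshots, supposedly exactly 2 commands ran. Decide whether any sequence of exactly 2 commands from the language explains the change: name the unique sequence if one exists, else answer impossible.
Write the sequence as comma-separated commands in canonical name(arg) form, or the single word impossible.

rotate(1, 180), rotate(1, -90)

key: running rotate(1, -90) before rotate(1, 180) would end elsewhere — order is forced
start: config: θ0=0°, θ1=180°
t=1 rotate(1, 180) ⇒ config: θ0=0°, θ1=0°
t=2 rotate(1, -90) ⇒ config: θ0=0°, θ1=270°
no other 2-command option fits: unique.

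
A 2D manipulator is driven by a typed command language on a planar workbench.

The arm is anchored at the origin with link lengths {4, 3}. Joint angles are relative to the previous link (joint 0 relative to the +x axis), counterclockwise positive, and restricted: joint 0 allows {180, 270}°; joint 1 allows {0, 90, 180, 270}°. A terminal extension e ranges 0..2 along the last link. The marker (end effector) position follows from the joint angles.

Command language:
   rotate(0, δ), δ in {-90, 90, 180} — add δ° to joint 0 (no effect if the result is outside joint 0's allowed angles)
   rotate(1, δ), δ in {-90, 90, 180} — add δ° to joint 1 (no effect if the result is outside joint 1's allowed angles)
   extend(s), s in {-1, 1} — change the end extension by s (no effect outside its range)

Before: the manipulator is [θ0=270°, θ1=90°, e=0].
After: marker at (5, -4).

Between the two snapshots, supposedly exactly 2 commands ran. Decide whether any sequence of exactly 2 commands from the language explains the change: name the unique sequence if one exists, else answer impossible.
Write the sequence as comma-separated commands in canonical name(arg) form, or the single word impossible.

extend(1), extend(1)

t0: [θ0=270°, θ1=90°, e=0]
t=1 extend(1) ⇒ [θ0=270°, θ1=90°, e=1]
t=2 extend(1) ⇒ [θ0=270°, θ1=90°, e=2]
no rival 2-sequence matches.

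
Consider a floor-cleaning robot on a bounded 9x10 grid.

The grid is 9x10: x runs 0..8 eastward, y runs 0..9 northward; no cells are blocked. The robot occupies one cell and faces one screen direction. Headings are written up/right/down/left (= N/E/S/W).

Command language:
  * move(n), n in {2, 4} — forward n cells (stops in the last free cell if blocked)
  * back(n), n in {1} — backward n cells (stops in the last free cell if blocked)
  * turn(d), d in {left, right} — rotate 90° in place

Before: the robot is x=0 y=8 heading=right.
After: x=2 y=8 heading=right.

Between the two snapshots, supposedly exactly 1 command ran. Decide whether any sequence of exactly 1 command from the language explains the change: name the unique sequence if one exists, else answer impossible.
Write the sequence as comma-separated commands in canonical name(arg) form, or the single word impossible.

move(2)

key: heading stays E — the single command does not turn
start: x=0 y=8 heading=right
[1] after move(2): x=2 y=8 heading=right
no rival 1-sequence matches.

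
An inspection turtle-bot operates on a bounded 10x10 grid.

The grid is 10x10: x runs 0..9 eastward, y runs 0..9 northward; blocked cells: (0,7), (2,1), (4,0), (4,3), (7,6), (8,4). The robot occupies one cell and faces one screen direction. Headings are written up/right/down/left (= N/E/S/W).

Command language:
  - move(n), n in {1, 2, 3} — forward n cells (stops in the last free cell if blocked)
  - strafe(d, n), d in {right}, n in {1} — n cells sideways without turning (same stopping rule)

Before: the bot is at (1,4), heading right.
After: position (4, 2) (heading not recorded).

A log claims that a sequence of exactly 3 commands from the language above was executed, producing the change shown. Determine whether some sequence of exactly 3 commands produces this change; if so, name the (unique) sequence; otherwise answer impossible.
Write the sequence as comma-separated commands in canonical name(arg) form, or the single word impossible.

strafe(right, 1), strafe(right, 1), move(3)

key: order matters: swapping strafe(right, 1) and move(3) lands elsewhere
begin: at (1,4), heading right
[1] after strafe(right, 1): at (1,3), heading right
[2] after strafe(right, 1): at (1,2), heading right
[3] after move(3): at (4,2), heading right
no rival 3-sequence matches.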